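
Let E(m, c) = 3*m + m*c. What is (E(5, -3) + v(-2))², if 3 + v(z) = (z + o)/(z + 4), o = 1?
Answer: 49/4 ≈ 12.250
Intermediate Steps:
v(z) = -3 + (1 + z)/(4 + z) (v(z) = -3 + (z + 1)/(z + 4) = -3 + (1 + z)/(4 + z))
E(m, c) = 3*m + c*m
(E(5, -3) + v(-2))² = (5*(3 - 3) + (-11 - 2*(-2))/(4 - 2))² = (5*0 + (-11 + 4)/2)² = (0 + (½)*(-7))² = (0 - 7/2)² = (-7/2)² = 49/4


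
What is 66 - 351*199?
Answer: -69783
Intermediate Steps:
66 - 351*199 = 66 - 69849 = -69783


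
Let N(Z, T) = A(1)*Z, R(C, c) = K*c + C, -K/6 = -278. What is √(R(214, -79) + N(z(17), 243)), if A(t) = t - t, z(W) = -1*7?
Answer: I*√131558 ≈ 362.71*I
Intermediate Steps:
K = 1668 (K = -6*(-278) = 1668)
z(W) = -7
A(t) = 0
R(C, c) = C + 1668*c (R(C, c) = 1668*c + C = C + 1668*c)
N(Z, T) = 0 (N(Z, T) = 0*Z = 0)
√(R(214, -79) + N(z(17), 243)) = √((214 + 1668*(-79)) + 0) = √((214 - 131772) + 0) = √(-131558 + 0) = √(-131558) = I*√131558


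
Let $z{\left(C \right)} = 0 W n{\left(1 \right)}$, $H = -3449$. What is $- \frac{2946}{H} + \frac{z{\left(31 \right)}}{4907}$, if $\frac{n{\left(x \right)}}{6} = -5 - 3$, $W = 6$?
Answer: $\frac{2946}{3449} \approx 0.85416$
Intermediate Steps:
$n{\left(x \right)} = -48$ ($n{\left(x \right)} = 6 \left(-5 - 3\right) = 6 \left(-8\right) = -48$)
$z{\left(C \right)} = 0$ ($z{\left(C \right)} = 0 \cdot 6 \left(-48\right) = 0 \left(-48\right) = 0$)
$- \frac{2946}{H} + \frac{z{\left(31 \right)}}{4907} = - \frac{2946}{-3449} + \frac{0}{4907} = \left(-2946\right) \left(- \frac{1}{3449}\right) + 0 \cdot \frac{1}{4907} = \frac{2946}{3449} + 0 = \frac{2946}{3449}$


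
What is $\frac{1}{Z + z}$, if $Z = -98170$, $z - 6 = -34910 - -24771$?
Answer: $- \frac{1}{108303} \approx -9.2334 \cdot 10^{-6}$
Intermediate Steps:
$z = -10133$ ($z = 6 - 10139 = -10133$)
$\frac{1}{Z + z} = \frac{1}{-98170 - 10133} = \frac{1}{-108303} = - \frac{1}{108303}$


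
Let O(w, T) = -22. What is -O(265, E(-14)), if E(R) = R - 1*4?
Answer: 22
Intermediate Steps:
E(R) = -4 + R (E(R) = R - 4 = -4 + R)
-O(265, E(-14)) = -1*(-22) = 22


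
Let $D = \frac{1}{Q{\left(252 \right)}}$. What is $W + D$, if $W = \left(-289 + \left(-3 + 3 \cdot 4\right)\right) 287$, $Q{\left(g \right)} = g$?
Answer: $- \frac{20250719}{252} \approx -80360.0$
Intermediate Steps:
$D = \frac{1}{252} \approx 0.0039683$
$W = -80360$ ($W = \left(-289 + \left(-3 + 12\right)\right) 287 = \left(-289 + 9\right) 287 = \left(-280\right) 287 = -80360$)
$W + D = -80360 + \frac{1}{252} = - \frac{20250719}{252}$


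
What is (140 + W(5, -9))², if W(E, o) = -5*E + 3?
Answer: 13924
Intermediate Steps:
W(E, o) = 3 - 5*E
(140 + W(5, -9))² = (140 + (3 - 5*5))² = (140 + (3 - 25))² = (140 - 22)² = 118² = 13924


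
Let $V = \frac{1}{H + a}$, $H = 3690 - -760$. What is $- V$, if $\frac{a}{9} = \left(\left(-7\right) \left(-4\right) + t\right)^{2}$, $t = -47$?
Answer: $- \frac{1}{7699} \approx -0.00012989$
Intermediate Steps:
$H = 4450$ ($H = 3690 + 760 = 4450$)
$a = 3249$ ($a = 9 \left(\left(-7\right) \left(-4\right) - 47\right)^{2} = 9 \left(28 - 47\right)^{2} = 9 \left(-19\right)^{2} = 9 \cdot 361 = 3249$)
$V = \frac{1}{7699}$ ($V = \frac{1}{4450 + 3249} = \frac{1}{7699} \approx 0.00012989$)
$- V = \left(-1\right) \frac{1}{7699} = - \frac{1}{7699}$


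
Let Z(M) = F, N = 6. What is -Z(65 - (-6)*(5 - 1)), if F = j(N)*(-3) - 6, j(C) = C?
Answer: 24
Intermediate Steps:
F = -24 (F = 6*(-3) - 6 = -18 - 6 = -24)
Z(M) = -24
-Z(65 - (-6)*(5 - 1)) = -1*(-24) = 24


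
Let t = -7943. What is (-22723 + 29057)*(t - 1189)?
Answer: -57842088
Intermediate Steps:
(-22723 + 29057)*(t - 1189) = (-22723 + 29057)*(-7943 - 1189) = 6334*(-9132) = -57842088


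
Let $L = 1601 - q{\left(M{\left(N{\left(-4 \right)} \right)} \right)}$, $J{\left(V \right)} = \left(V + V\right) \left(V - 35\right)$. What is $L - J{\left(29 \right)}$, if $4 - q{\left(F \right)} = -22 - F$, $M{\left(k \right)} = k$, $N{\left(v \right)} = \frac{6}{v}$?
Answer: $\frac{3849}{2} \approx 1924.5$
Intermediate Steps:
$q{\left(F \right)} = 26 + F$ ($q{\left(F \right)} = 4 - \left(-22 - F\right) = 4 + \left(22 + F\right) = 26 + F$)
$J{\left(V \right)} = 2 V \left(-35 + V\right)$
$L = \frac{3153}{2}$ ($L = 1601 - \left(26 + \frac{6}{-4}\right) = 1601 - \left(26 + 6 \left(- \frac{1}{4}\right)\right) = 1601 - \left(26 - \frac{3}{2}\right) = 1601 - \frac{49}{2} = \frac{3153}{2} \approx 1576.5$)
$L - J{\left(29 \right)} = \frac{3153}{2} - 2 \cdot 29 \left(-35 + 29\right) = \frac{3153}{2} - 2 \cdot 29 \left(-6\right) = \frac{3153}{2} - -348 = \frac{3153}{2} + 348 = \frac{3849}{2}$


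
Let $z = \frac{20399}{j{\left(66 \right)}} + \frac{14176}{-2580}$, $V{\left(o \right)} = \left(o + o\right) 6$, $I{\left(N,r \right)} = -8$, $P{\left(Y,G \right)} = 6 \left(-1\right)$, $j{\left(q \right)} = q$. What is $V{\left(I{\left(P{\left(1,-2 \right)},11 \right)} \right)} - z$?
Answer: $- \frac{1890019}{4730} \approx -399.58$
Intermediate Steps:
$P{\left(Y,G \right)} = -6$
$V{\left(o \right)} = 12 o$ ($V{\left(o \right)} = 2 o 6 = 12 o$)
$z = \frac{1435939}{4730}$ ($z = \frac{20399}{66} + \frac{14176}{-2580} = 20399 \cdot \frac{1}{66} + 14176 \left(- \frac{1}{2580}\right) = \frac{20399}{66} - \frac{3544}{645} = \frac{1435939}{4730} \approx 303.58$)
$V{\left(I{\left(P{\left(1,-2 \right)},11 \right)} \right)} - z = 12 \left(-8\right) - \frac{1435939}{4730} = -96 - \frac{1435939}{4730} = - \frac{1890019}{4730}$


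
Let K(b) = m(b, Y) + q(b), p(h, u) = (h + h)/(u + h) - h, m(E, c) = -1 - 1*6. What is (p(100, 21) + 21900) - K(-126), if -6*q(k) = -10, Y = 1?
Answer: 7915936/363 ≈ 21807.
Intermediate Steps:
q(k) = 5/3 (q(k) = -⅙*(-10) = 5/3)
m(E, c) = -7 (m(E, c) = -1 - 6 = -7)
p(h, u) = -h + 2*h/(h + u) (p(h, u) = (2*h)/(h + u) - h = 2*h/(h + u) - h = -h + 2*h/(h + u))
K(b) = -16/3 (K(b) = -7 + 5/3 = -16/3)
(p(100, 21) + 21900) - K(-126) = (100*(2 - 1*100 - 1*21)/(100 + 21) + 21900) - 1*(-16/3) = (100*(2 - 100 - 21)/121 + 21900) + 16/3 = (100*(1/121)*(-119) + 21900) + 16/3 = (-11900/121 + 21900) + 16/3 = 2638000/121 + 16/3 = 7915936/363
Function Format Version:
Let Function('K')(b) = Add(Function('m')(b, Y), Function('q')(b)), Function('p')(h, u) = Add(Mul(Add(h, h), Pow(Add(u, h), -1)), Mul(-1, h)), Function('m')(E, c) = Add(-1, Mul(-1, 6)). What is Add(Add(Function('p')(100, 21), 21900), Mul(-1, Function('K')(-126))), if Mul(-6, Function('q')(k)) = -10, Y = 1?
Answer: Rational(7915936, 363) ≈ 21807.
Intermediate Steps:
Function('q')(k) = Rational(5, 3) (Function('q')(k) = Mul(Rational(-1, 6), -10) = Rational(5, 3))
Function('m')(E, c) = -7 (Function('m')(E, c) = Add(-1, -6) = -7)
Function('p')(h, u) = Add(Mul(-1, h), Mul(2, h, Pow(Add(h, u), -1))) (Function('p')(h, u) = Add(Mul(Mul(2, h), Pow(Add(h, u), -1)), Mul(-1, h)) = Add(Mul(2, h, Pow(Add(h, u), -1)), Mul(-1, h)) = Add(Mul(-1, h), Mul(2, h, Pow(Add(h, u), -1))))
Function('K')(b) = Rational(-16, 3) (Function('K')(b) = Add(-7, Rational(5, 3)) = Rational(-16, 3))
Add(Add(Function('p')(100, 21), 21900), Mul(-1, Function('K')(-126))) = Add(Add(Mul(100, Pow(Add(100, 21), -1), Add(2, Mul(-1, 100), Mul(-1, 21))), 21900), Mul(-1, Rational(-16, 3))) = Add(Add(Mul(100, Pow(121, -1), Add(2, -100, -21)), 21900), Rational(16, 3)) = Add(Add(Mul(100, Rational(1, 121), -119), 21900), Rational(16, 3)) = Add(Add(Rational(-11900, 121), 21900), Rational(16, 3)) = Add(Rational(2638000, 121), Rational(16, 3)) = Rational(7915936, 363)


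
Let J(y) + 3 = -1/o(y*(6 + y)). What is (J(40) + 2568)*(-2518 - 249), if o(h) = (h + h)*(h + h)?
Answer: -96115220349233/13542400 ≈ -7.0974e+6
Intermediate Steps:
o(h) = 4*h**2 (o(h) = (2*h)*(2*h) = 4*h**2)
J(y) = -3 - 1/(4*y**2*(6 + y)**2) (J(y) = -3 - 1/(4*(y*(6 + y))**2) = -3 - 1/(4*(y**2*(6 + y)**2)) = -3 - 1/(4*y**2*(6 + y)**2))
(J(40) + 2568)*(-2518 - 249) = ((-3 - 1/4/(40**2*(6 + 40)**2)) + 2568)*(-2518 - 249) = ((-3 - 1/4*1/1600/46**2) + 2568)*(-2767) = ((-3 - 1/4*1/1600*1/2116) + 2568)*(-2767) = ((-3 - 1/13542400) + 2568)*(-2767) = (-40627201/13542400 + 2568)*(-2767) = (34736255999/13542400)*(-2767) = -96115220349233/13542400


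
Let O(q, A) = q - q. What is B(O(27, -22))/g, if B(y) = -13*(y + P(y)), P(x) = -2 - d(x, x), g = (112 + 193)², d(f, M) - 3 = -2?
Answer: 39/93025 ≈ 0.00041924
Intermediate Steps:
d(f, M) = 1 (d(f, M) = 3 - 2 = 1)
O(q, A) = 0
g = 93025 (g = 305² = 93025)
P(x) = -3 (P(x) = -2 - 1*1 = -2 - 1 = -3)
B(y) = 39 - 13*y (B(y) = -13*(y - 3) = -13*(-3 + y) = 39 - 13*y)
B(O(27, -22))/g = (39 - 13*0)/93025 = (39 + 0)*(1/93025) = 39*(1/93025) = 39/93025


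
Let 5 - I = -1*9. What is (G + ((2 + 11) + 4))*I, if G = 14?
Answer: 434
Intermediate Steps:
I = 14 (I = 5 - (-1)*9 = 5 - 1*(-9) = 5 + 9 = 14)
(G + ((2 + 11) + 4))*I = (14 + ((2 + 11) + 4))*14 = (14 + (13 + 4))*14 = (14 + 17)*14 = 31*14 = 434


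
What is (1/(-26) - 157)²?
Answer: 16670889/676 ≈ 24661.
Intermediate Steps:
(1/(-26) - 157)² = (-1/26 - 157)² = (-4083/26)² = 16670889/676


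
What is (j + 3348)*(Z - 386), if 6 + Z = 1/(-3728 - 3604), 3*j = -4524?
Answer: -1322106700/1833 ≈ -7.2128e+5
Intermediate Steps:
j = -1508 (j = (1/3)*(-4524) = -1508)
Z = -43993/7332 (Z = -6 + 1/(-3728 - 3604) = -6 + 1/(-7332) = -6 - 1/7332 = -43993/7332 ≈ -6.0001)
(j + 3348)*(Z - 386) = (-1508 + 3348)*(-43993/7332 - 386) = 1840*(-2874145/7332) = -1322106700/1833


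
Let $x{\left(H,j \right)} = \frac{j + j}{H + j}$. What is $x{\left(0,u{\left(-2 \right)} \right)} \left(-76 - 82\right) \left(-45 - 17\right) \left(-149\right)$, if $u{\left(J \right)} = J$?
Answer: $-2919208$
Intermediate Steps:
$x{\left(H,j \right)} = \frac{2 j}{H + j}$
$x{\left(0,u{\left(-2 \right)} \right)} \left(-76 - 82\right) \left(-45 - 17\right) \left(-149\right) = 2 \left(-2\right) \frac{1}{0 - 2} \left(-76 - 82\right) \left(-45 - 17\right) \left(-149\right) = 2 \left(-2\right) \frac{1}{-2} \left(\left(-158\right) \left(-62\right)\right) \left(-149\right) = 2 \left(-2\right) \left(- \frac{1}{2}\right) 9796 \left(-149\right) = 2 \cdot 9796 \left(-149\right) = 19592 \left(-149\right) = -2919208$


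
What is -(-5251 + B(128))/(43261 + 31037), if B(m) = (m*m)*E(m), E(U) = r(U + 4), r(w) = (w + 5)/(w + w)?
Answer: -107293/2451834 ≈ -0.043760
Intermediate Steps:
r(w) = (5 + w)/(2*w) (r(w) = (5 + w)/((2*w)) = (5 + w)*(1/(2*w)) = (5 + w)/(2*w))
E(U) = (9 + U)/(2*(4 + U)) (E(U) = (5 + (U + 4))/(2*(U + 4)) = (5 + (4 + U))/(2*(4 + U)) = (9 + U)/(2*(4 + U)))
B(m) = m²*(9 + m)/(2*(4 + m)) (B(m) = (m*m)*((9 + m)/(2*(4 + m))) = m²*((9 + m)/(2*(4 + m))) = m²*(9 + m)/(2*(4 + m)))
-(-5251 + B(128))/(43261 + 31037) = -(-5251 + (½)*128²*(9 + 128)/(4 + 128))/(43261 + 31037) = -(-5251 + (½)*16384*137/132)/74298 = -(-5251 + (½)*16384*(1/132)*137)/74298 = -(-5251 + 280576/33)/74298 = -107293/(33*74298) = -1*107293/2451834 = -107293/2451834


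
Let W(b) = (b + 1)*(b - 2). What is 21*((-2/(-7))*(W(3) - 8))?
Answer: -24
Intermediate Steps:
W(b) = (1 + b)*(-2 + b)
21*((-2/(-7))*(W(3) - 8)) = 21*((-2/(-7))*((-2 + 3² - 1*3) - 8)) = 21*((-2*(-⅐))*((-2 + 9 - 3) - 8)) = 21*(2*(4 - 8)/7) = 21*((2/7)*(-4)) = 21*(-8/7) = -24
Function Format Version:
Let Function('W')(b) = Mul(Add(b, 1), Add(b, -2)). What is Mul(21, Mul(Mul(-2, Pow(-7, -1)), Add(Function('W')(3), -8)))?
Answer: -24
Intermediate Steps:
Function('W')(b) = Mul(Add(1, b), Add(-2, b))
Mul(21, Mul(Mul(-2, Pow(-7, -1)), Add(Function('W')(3), -8))) = Mul(21, Mul(Mul(-2, Pow(-7, -1)), Add(Add(-2, Pow(3, 2), Mul(-1, 3)), -8))) = Mul(21, Mul(Mul(-2, Rational(-1, 7)), Add(Add(-2, 9, -3), -8))) = Mul(21, Mul(Rational(2, 7), Add(4, -8))) = Mul(21, Mul(Rational(2, 7), -4)) = Mul(21, Rational(-8, 7)) = -24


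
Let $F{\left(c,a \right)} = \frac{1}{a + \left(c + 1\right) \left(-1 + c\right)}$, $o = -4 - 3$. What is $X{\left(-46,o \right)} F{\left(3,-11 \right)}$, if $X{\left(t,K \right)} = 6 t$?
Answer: $92$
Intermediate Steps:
$o = -7$
$F{\left(c,a \right)} = \frac{1}{a + \left(1 + c\right) \left(-1 + c\right)}$
$X{\left(-46,o \right)} F{\left(3,-11 \right)} = \frac{6 \left(-46\right)}{-1 - 11 + 3^{2}} = - \frac{276}{-1 - 11 + 9} = - \frac{276}{-3} = \left(-276\right) \left(- \frac{1}{3}\right) = 92$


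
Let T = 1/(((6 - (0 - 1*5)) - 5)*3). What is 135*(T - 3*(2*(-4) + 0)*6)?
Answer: 38895/2 ≈ 19448.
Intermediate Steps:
T = 1/18 (T = 1/(((6 - (0 - 5)) - 5)*3) = 1/(((6 - 1*(-5)) - 5)*3) = 1/(((6 + 5) - 5)*3) = 1/((11 - 5)*3) = 1/(6*3) = 1/18 ≈ 0.055556)
135*(T - 3*(2*(-4) + 0)*6) = 135*(1/18 - 3*(2*(-4) + 0)*6) = 135*(1/18 - 3*(-8 + 0)*6) = 135*(1/18 - 3*(-8)*6) = 135*(1/18 + 24*6) = 135*(1/18 + 144) = 135*(2593/18) = 38895/2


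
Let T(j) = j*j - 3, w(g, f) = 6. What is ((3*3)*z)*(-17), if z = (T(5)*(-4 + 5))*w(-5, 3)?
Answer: -20196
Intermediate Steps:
T(j) = -3 + j**2 (T(j) = j**2 - 3 = -3 + j**2)
z = 132 (z = ((-3 + 5**2)*(-4 + 5))*6 = ((-3 + 25)*1)*6 = (22*1)*6 = 22*6 = 132)
((3*3)*z)*(-17) = ((3*3)*132)*(-17) = (9*132)*(-17) = 1188*(-17) = -20196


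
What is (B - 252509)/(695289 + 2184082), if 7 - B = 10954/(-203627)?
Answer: -51416213800/586317678617 ≈ -0.087693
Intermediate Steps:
B = 1436343/203627 (B = 7 - 10954/(-203627) = 7 - 10954*(-1)/203627 = 7 - 1*(-10954/203627) = 7 + 10954/203627 = 1436343/203627 ≈ 7.0538)
(B - 252509)/(695289 + 2184082) = (1436343/203627 - 252509)/(695289 + 2184082) = -51416213800/203627/2879371 = -51416213800/203627*1/2879371 = -51416213800/586317678617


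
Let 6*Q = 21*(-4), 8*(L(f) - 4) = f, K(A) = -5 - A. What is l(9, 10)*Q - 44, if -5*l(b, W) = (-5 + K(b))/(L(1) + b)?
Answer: -3604/75 ≈ -48.053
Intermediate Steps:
L(f) = 4 + f/8
Q = -14 (Q = (21*(-4))/6 = (⅙)*(-84) = -14)
l(b, W) = -(-10 - b)/(5*(33/8 + b)) (l(b, W) = -(-5 + (-5 - b))/(5*((4 + (⅛)*1) + b)) = -(-10 - b)/(5*((4 + ⅛) + b)) = -(-10 - b)/(5*(33/8 + b)))
l(9, 10)*Q - 44 = (8*(10 + 9)/(5*(33 + 8*9)))*(-14) - 44 = ((8/5)*19/(33 + 72))*(-14) - 44 = ((8/5)*19/105)*(-14) - 44 = ((8/5)*(1/105)*19)*(-14) - 44 = (152/525)*(-14) - 44 = -304/75 - 44 = -3604/75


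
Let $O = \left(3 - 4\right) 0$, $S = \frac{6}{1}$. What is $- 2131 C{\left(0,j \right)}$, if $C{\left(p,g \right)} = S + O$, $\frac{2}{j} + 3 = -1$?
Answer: $-12786$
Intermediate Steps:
$S = 6$ ($S = 6 \cdot 1 = 6$)
$O = 0$ ($O = \left(-1\right) 0 = 0$)
$j = - \frac{1}{2}$ ($j = \frac{2}{-3 - 1} = \frac{2}{-4} = 2 \left(- \frac{1}{4}\right) = - \frac{1}{2} \approx -0.5$)
$C{\left(p,g \right)} = 6$ ($C{\left(p,g \right)} = 6 + 0 = 6$)
$- 2131 C{\left(0,j \right)} = \left(-2131\right) 6 = -12786$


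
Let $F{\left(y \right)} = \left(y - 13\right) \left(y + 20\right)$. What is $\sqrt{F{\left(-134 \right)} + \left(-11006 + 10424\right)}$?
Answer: $4 \sqrt{1011} \approx 127.18$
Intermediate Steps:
$F{\left(y \right)} = \left(-13 + y\right) \left(20 + y\right)$
$\sqrt{F{\left(-134 \right)} + \left(-11006 + 10424\right)} = \sqrt{\left(-260 + \left(-134\right)^{2} + 7 \left(-134\right)\right) + \left(-11006 + 10424\right)} = \sqrt{\left(-260 + 17956 - 938\right) - 582} = \sqrt{16758 - 582} = \sqrt{16176} = 4 \sqrt{1011}$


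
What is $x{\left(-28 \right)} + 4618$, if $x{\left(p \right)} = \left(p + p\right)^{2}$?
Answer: $7754$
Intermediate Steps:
$x{\left(p \right)} = 4 p^{2}$ ($x{\left(p \right)} = \left(2 p\right)^{2} = 4 p^{2}$)
$x{\left(-28 \right)} + 4618 = 4 \left(-28\right)^{2} + 4618 = 4 \cdot 784 + 4618 = 3136 + 4618 = 7754$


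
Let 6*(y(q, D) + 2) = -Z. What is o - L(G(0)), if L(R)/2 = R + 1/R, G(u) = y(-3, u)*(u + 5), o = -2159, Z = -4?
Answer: -64361/30 ≈ -2145.4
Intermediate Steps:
y(q, D) = -4/3 (y(q, D) = -2 + (-1*(-4))/6 = -2 + (1/6)*4 = -2 + 2/3 = -4/3)
G(u) = -20/3 - 4*u/3 (G(u) = -4*(u + 5)/3 = -4*(5 + u)/3 = -20/3 - 4*u/3)
L(R) = 2*R + 2/R (L(R) = 2*(R + 1/R) = 2*R + 2/R)
o - L(G(0)) = -2159 - (2*(-20/3 - 4/3*0) + 2/(-20/3 - 4/3*0)) = -2159 - (2*(-20/3 + 0) + 2/(-20/3 + 0)) = -2159 - (2*(-20/3) + 2/(-20/3)) = -2159 - (-40/3 + 2*(-3/20)) = -2159 - (-40/3 - 3/10) = -2159 - 1*(-409/30) = -2159 + 409/30 = -64361/30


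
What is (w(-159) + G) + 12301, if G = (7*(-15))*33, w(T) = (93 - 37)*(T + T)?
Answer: -8972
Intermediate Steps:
w(T) = 112*T (w(T) = 56*(2*T) = 112*T)
G = -3465 (G = -105*33 = -3465)
(w(-159) + G) + 12301 = (112*(-159) - 3465) + 12301 = (-17808 - 3465) + 12301 = -21273 + 12301 = -8972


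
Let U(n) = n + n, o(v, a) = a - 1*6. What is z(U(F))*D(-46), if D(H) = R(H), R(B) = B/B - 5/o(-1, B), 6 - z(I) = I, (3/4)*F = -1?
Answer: 19/2 ≈ 9.5000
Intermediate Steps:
F = -4/3 (F = (4/3)*(-1) = -4/3 ≈ -1.3333)
o(v, a) = -6 + a (o(v, a) = a - 6 = -6 + a)
U(n) = 2*n
z(I) = 6 - I
R(B) = 1 - 5/(-6 + B) (R(B) = B/B - 5/(-6 + B) = 1 - 5/(-6 + B))
D(H) = (-11 + H)/(-6 + H)
z(U(F))*D(-46) = (6 - 2*(-4)/3)*((-11 - 46)/(-6 - 46)) = (6 - 1*(-8/3))*(-57/(-52)) = (6 + 8/3)*(-1/52*(-57)) = (26/3)*(57/52) = 19/2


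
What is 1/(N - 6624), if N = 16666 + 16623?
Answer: 1/26665 ≈ 3.7502e-5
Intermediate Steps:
N = 33289
1/(N - 6624) = 1/(33289 - 6624) = 1/26665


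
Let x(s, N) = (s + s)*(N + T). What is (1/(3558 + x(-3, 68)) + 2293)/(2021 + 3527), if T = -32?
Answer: 7663207/18541416 ≈ 0.41330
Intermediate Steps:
x(s, N) = 2*s*(-32 + N) (x(s, N) = (s + s)*(N - 32) = (2*s)*(-32 + N) = 2*s*(-32 + N))
(1/(3558 + x(-3, 68)) + 2293)/(2021 + 3527) = (1/(3558 + 2*(-3)*(-32 + 68)) + 2293)/(2021 + 3527) = (1/(3558 + 2*(-3)*36) + 2293)/5548 = (1/(3558 - 216) + 2293)*(1/5548) = (1/3342 + 2293)*(1/5548) = (7663207/3342)*(1/5548) = 7663207/18541416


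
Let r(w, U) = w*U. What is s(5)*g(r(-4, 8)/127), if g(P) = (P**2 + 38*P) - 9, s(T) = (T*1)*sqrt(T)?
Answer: -1492845*sqrt(5)/16129 ≈ -206.96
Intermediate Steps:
s(T) = T**(3/2) (s(T) = T*sqrt(T) = T**(3/2))
r(w, U) = U*w
g(P) = -9 + P**2 + 38*P
s(5)*g(r(-4, 8)/127) = 5**(3/2)*(-9 + ((8*(-4))/127)**2 + 38*((8*(-4))/127)) = (5*sqrt(5))*(-9 + (-32*1/127)**2 + 38*(-32*1/127)) = (5*sqrt(5))*(-9 + (-32/127)**2 + 38*(-32/127)) = (5*sqrt(5))*(-9 + 1024/16129 - 1216/127) = (5*sqrt(5))*(-298569/16129) = -1492845*sqrt(5)/16129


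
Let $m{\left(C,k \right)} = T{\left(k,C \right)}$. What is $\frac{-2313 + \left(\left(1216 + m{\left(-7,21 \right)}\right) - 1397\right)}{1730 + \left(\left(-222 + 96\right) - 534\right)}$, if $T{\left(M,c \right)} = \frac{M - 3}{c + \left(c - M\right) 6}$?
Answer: $- \frac{218234}{93625} \approx -2.3309$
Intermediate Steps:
$T{\left(M,c \right)} = \frac{-3 + M}{- 6 M + 7 c}$ ($T{\left(M,c \right)} = \frac{-3 + M}{c - \left(- 6 c + 6 M\right)} = \frac{-3 + M}{- 6 M + 7 c}$)
$m{\left(C,k \right)} = \frac{3 - k}{- 7 C + 6 k}$
$\frac{-2313 + \left(\left(1216 + m{\left(-7,21 \right)}\right) - 1397\right)}{1730 + \left(\left(-222 + 96\right) - 534\right)} = \frac{-2313 - \left(181 - \frac{-3 + 21}{\left(-6\right) 21 + 7 \left(-7\right)}\right)}{1730 + \left(\left(-222 + 96\right) - 534\right)} = \frac{-2313 - \left(181 - \frac{1}{-126 - 49} \cdot 18\right)}{1730 - 660} = \frac{-2313 - \left(181 - \frac{1}{-175} \cdot 18\right)}{1730 - 660} = \frac{-2313 + \left(\left(1216 - \frac{18}{175}\right) - 1397\right)}{1070} = \left(-2313 + \left(\left(1216 - \frac{18}{175}\right) - 1397\right)\right) \frac{1}{1070} = \left(-2313 + \left(\frac{212782}{175} - 1397\right)\right) \frac{1}{1070} = \left(-2313 - \frac{31693}{175}\right) \frac{1}{1070} = \left(- \frac{436468}{175}\right) \frac{1}{1070} = - \frac{218234}{93625}$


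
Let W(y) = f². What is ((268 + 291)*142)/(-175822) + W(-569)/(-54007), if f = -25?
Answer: -2198428198/4747809377 ≈ -0.46304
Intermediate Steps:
W(y) = 625 (W(y) = (-25)² = 625)
((268 + 291)*142)/(-175822) + W(-569)/(-54007) = ((268 + 291)*142)/(-175822) + 625/(-54007) = (559*142)*(-1/175822) + 625*(-1/54007) = 79378*(-1/175822) - 625/54007 = -39689/87911 - 625/54007 = -2198428198/4747809377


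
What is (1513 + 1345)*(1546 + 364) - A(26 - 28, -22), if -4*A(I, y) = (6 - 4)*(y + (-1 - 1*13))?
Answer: 5458762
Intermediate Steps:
A(I, y) = 7 - y/2 (A(I, y) = -(6 - 4)*(y + (-1 - 1*13))/4 = -(y + (-1 - 13))/2 = -(y - 14)/2 = -(-14 + y)/2 = -(-28 + 2*y)/4 = 7 - y/2)
(1513 + 1345)*(1546 + 364) - A(26 - 28, -22) = (1513 + 1345)*(1546 + 364) - (7 - 1/2*(-22)) = 2858*1910 - (7 + 11) = 5458780 - 1*18 = 5458780 - 18 = 5458762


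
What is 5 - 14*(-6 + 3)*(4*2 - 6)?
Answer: 89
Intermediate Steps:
5 - 14*(-6 + 3)*(4*2 - 6) = 5 - (-42)*(8 - 6) = 5 - (-42)*2 = 5 - 14*(-6) = 5 + 84 = 89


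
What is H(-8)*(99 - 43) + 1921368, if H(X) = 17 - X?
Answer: 1922768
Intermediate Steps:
H(-8)*(99 - 43) + 1921368 = (17 - 1*(-8))*(99 - 43) + 1921368 = (17 + 8)*56 + 1921368 = 25*56 + 1921368 = 1400 + 1921368 = 1922768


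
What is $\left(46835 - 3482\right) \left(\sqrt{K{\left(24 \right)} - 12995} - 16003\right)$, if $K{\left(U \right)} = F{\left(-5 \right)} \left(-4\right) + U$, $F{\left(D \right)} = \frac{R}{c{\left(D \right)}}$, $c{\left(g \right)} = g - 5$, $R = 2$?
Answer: $-693778059 + \frac{43353 i \sqrt{324255}}{5} \approx -6.9378 \cdot 10^{8} + 4.9373 \cdot 10^{6} i$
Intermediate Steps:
$c{\left(g \right)} = -5 + g$ ($c{\left(g \right)} = g - 5 = -5 + g$)
$F{\left(D \right)} = \frac{2}{-5 + D}$
$K{\left(U \right)} = \frac{4}{5} + U$ ($K{\left(U \right)} = \frac{2}{-5 - 5} \left(-4\right) + U = \frac{2}{-10} \left(-4\right) + U = 2 \left(- \frac{1}{10}\right) \left(-4\right) + U = \left(- \frac{1}{5}\right) \left(-4\right) + U = \frac{4}{5} + U$)
$\left(46835 - 3482\right) \left(\sqrt{K{\left(24 \right)} - 12995} - 16003\right) = \left(46835 - 3482\right) \left(\sqrt{\left(\frac{4}{5} + 24\right) - 12995} - 16003\right) = 43353 \left(\sqrt{\frac{124}{5} - 12995} - 16003\right) = 43353 \left(\sqrt{- \frac{64851}{5}} - 16003\right) = 43353 \left(\frac{i \sqrt{324255}}{5} - 16003\right) = 43353 \left(-16003 + \frac{i \sqrt{324255}}{5}\right) = -693778059 + \frac{43353 i \sqrt{324255}}{5}$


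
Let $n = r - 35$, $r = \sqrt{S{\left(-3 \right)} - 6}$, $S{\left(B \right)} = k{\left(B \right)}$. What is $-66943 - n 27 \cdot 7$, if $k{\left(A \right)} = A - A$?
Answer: $-60328 - 189 i \sqrt{6} \approx -60328.0 - 462.95 i$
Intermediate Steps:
$k{\left(A \right)} = 0$
$S{\left(B \right)} = 0$
$r = i \sqrt{6}$ ($r = \sqrt{0 - 6} = \sqrt{-6} = i \sqrt{6} \approx 2.4495 i$)
$n = -35 + i \sqrt{6}$ ($n = i \sqrt{6} - 35 = -35 + i \sqrt{6} \approx -35.0 + 2.4495 i$)
$-66943 - n 27 \cdot 7 = -66943 - \left(-35 + i \sqrt{6}\right) 27 \cdot 7 = -66943 - \left(-945 + 27 i \sqrt{6}\right) 7 = -66943 - \left(-6615 + 189 i \sqrt{6}\right) = -66943 + \left(6615 - 189 i \sqrt{6}\right) = -60328 - 189 i \sqrt{6}$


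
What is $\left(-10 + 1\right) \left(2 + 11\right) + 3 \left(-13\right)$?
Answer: $-156$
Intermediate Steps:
$\left(-10 + 1\right) \left(2 + 11\right) + 3 \left(-13\right) = \left(-9\right) 13 - 39 = -117 - 39 = -156$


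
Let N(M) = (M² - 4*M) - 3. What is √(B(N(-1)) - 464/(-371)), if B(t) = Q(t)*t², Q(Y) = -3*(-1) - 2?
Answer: 2*√180677/371 ≈ 2.2914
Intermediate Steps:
Q(Y) = 1 (Q(Y) = 3 - 2 = 1)
N(M) = -3 + M² - 4*M
B(t) = t² (B(t) = 1*t² = t²)
√(B(N(-1)) - 464/(-371)) = √((-3 + (-1)² - 4*(-1))² - 464/(-371)) = √((-3 + 1 + 4)² - 464*(-1/371)) = √(2² + 464/371) = √(4 + 464/371) = √(1948/371) = 2*√180677/371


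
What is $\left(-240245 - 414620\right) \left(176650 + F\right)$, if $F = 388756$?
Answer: $-370264600190$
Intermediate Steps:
$\left(-240245 - 414620\right) \left(176650 + F\right) = \left(-240245 - 414620\right) \left(176650 + 388756\right) = \left(-654865\right) 565406 = -370264600190$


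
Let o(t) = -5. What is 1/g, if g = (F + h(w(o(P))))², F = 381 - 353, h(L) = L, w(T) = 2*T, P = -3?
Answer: 1/324 ≈ 0.0030864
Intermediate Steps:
F = 28
g = 324 (g = (28 + 2*(-5))² = (28 - 10)² = 18² = 324)
1/g = 1/324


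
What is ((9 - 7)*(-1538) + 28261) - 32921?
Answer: -7736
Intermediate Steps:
((9 - 7)*(-1538) + 28261) - 32921 = (2*(-1538) + 28261) - 32921 = (-3076 + 28261) - 32921 = 25185 - 32921 = -7736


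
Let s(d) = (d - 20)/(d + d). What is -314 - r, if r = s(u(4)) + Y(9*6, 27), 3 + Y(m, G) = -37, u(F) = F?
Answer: -272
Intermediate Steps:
s(d) = (-20 + d)/(2*d) (s(d) = (-20 + d)/((2*d)) = (-20 + d)*(1/(2*d)) = (-20 + d)/(2*d))
Y(m, G) = -40 (Y(m, G) = -3 - 37 = -40)
r = -42 (r = (1/2)*(-20 + 4)/4 - 40 = (1/2)*(1/4)*(-16) - 40 = -2 - 40 = -42)
-314 - r = -314 - 1*(-42) = -314 + 42 = -272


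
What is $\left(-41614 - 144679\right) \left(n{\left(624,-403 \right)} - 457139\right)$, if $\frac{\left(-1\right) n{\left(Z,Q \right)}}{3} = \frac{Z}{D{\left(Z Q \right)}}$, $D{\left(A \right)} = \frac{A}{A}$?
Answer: $85510536223$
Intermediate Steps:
$D{\left(A \right)} = 1$
$n{\left(Z,Q \right)} = - 3 Z$ ($n{\left(Z,Q \right)} = - 3 \frac{Z}{1} = - 3 Z 1 = - 3 Z$)
$\left(-41614 - 144679\right) \left(n{\left(624,-403 \right)} - 457139\right) = \left(-41614 - 144679\right) \left(\left(-3\right) 624 - 457139\right) = - 186293 \left(-1872 - 457139\right) = \left(-186293\right) \left(-459011\right) = 85510536223$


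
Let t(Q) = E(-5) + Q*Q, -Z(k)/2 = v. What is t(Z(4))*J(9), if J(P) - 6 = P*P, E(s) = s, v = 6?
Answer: 12093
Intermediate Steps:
J(P) = 6 + P**2 (J(P) = 6 + P*P = 6 + P**2)
Z(k) = -12 (Z(k) = -2*6 = -12)
t(Q) = -5 + Q**2 (t(Q) = -5 + Q*Q = -5 + Q**2)
t(Z(4))*J(9) = (-5 + (-12)**2)*(6 + 9**2) = (-5 + 144)*(6 + 81) = 139*87 = 12093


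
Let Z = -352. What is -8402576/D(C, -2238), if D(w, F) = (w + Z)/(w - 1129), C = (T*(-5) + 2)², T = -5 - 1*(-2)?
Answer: -336103040/3 ≈ -1.1203e+8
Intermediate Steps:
T = -3 (T = -5 + 2 = -3)
C = 289 (C = (-3*(-5) + 2)² = (15 + 2)² = 17² = 289)
D(w, F) = (-352 + w)/(-1129 + w) (D(w, F) = (w - 352)/(w - 1129) = (-352 + w)/(-1129 + w))
-8402576/D(C, -2238) = -8402576*(-1129 + 289)/(-352 + 289) = -8402576/(-63/(-840)) = -8402576/((-1/840*(-63))) = -8402576/3/40 = -8402576*40/3 = -336103040/3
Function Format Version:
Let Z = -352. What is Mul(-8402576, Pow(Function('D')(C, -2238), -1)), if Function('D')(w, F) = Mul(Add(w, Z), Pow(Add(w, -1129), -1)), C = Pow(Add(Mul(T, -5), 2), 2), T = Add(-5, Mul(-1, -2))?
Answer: Rational(-336103040, 3) ≈ -1.1203e+8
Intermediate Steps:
T = -3 (T = Add(-5, 2) = -3)
C = 289 (C = Pow(Add(Mul(-3, -5), 2), 2) = Pow(Add(15, 2), 2) = Pow(17, 2) = 289)
Function('D')(w, F) = Mul(Pow(Add(-1129, w), -1), Add(-352, w)) (Function('D')(w, F) = Mul(Add(w, -352), Pow(Add(w, -1129), -1)) = Mul(Add(-352, w), Pow(Add(-1129, w), -1)) = Mul(Pow(Add(-1129, w), -1), Add(-352, w)))
Mul(-8402576, Pow(Function('D')(C, -2238), -1)) = Mul(-8402576, Pow(Mul(Pow(Add(-1129, 289), -1), Add(-352, 289)), -1)) = Mul(-8402576, Pow(Mul(Pow(-840, -1), -63), -1)) = Mul(-8402576, Pow(Mul(Rational(-1, 840), -63), -1)) = Mul(-8402576, Pow(Rational(3, 40), -1)) = Mul(-8402576, Rational(40, 3)) = Rational(-336103040, 3)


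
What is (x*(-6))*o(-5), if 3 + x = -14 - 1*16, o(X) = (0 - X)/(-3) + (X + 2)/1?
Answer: -924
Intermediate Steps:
o(X) = 2 + 4*X/3 (o(X) = -X*(-1/3) + (2 + X)*1 = X/3 + (2 + X) = 2 + 4*X/3)
x = -33 (x = -3 + (-14 - 1*16) = -3 + (-14 - 16) = -3 - 30 = -33)
(x*(-6))*o(-5) = (-33*(-6))*(2 + (4/3)*(-5)) = 198*(2 - 20/3) = 198*(-14/3) = -924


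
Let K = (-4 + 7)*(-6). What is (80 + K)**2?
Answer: 3844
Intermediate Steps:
K = -18 (K = 3*(-6) = -18)
(80 + K)**2 = (80 - 18)**2 = 62**2 = 3844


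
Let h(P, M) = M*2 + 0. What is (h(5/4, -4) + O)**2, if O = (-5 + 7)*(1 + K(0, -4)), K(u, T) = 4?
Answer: 4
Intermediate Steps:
O = 10 (O = (-5 + 7)*(1 + 4) = 2*5 = 10)
h(P, M) = 2*M (h(P, M) = 2*M + 0 = 2*M)
(h(5/4, -4) + O)**2 = (2*(-4) + 10)**2 = (-8 + 10)**2 = 2**2 = 4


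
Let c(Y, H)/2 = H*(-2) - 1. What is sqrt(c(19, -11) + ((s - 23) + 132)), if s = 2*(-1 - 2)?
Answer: sqrt(145) ≈ 12.042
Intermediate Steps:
s = -6 (s = 2*(-3) = -6)
c(Y, H) = -2 - 4*H (c(Y, H) = 2*(H*(-2) - 1) = 2*(-2*H - 1) = 2*(-1 - 2*H) = -2 - 4*H)
sqrt(c(19, -11) + ((s - 23) + 132)) = sqrt((-2 - 4*(-11)) + ((-6 - 23) + 132)) = sqrt((-2 + 44) + (-29 + 132)) = sqrt(42 + 103) = sqrt(145)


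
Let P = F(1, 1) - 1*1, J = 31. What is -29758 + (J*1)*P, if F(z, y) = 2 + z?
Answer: -29696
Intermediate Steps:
P = 2 (P = (2 + 1) - 1*1 = 3 - 1 = 2)
-29758 + (J*1)*P = -29758 + (31*1)*2 = -29758 + 31*2 = -29758 + 62 = -29696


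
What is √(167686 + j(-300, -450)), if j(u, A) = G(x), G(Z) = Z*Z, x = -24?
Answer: √168262 ≈ 410.20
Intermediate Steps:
G(Z) = Z²
j(u, A) = 576 (j(u, A) = (-24)² = 576)
√(167686 + j(-300, -450)) = √(167686 + 576) = √168262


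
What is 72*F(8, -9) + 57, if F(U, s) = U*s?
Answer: -5127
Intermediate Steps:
72*F(8, -9) + 57 = 72*(8*(-9)) + 57 = 72*(-72) + 57 = -5184 + 57 = -5127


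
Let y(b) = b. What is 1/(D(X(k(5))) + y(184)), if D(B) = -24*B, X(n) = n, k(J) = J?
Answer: 1/64 ≈ 0.015625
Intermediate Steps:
1/(D(X(k(5))) + y(184)) = 1/(-24*5 + 184) = 1/(-120 + 184) = 1/64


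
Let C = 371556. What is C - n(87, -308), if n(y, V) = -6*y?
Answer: 372078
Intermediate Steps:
C - n(87, -308) = 371556 - (-6)*87 = 371556 - 1*(-522) = 371556 + 522 = 372078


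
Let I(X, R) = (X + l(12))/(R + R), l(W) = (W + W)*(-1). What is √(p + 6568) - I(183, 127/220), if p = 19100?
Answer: -17490/127 + 6*√713 ≈ 22.496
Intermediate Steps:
l(W) = -2*W (l(W) = (2*W)*(-1) = -2*W)
I(X, R) = (-24 + X)/(2*R) (I(X, R) = (X - 2*12)/(R + R) = (X - 24)/((2*R)) = (-24 + X)*(1/(2*R)) = (-24 + X)/(2*R))
√(p + 6568) - I(183, 127/220) = √(19100 + 6568) - (-24 + 183)/(2*(127/220)) = √25668 - 159/(2*(127*(1/220))) = 6*√713 - 159/(2*127/220) = 6*√713 - 220*159/(2*127) = 6*√713 - 1*17490/127 = 6*√713 - 17490/127 = -17490/127 + 6*√713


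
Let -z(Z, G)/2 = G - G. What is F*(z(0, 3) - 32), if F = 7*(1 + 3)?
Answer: -896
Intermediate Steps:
z(Z, G) = 0 (z(Z, G) = -2*(G - G) = -2*0 = 0)
F = 28 (F = 7*4 = 28)
F*(z(0, 3) - 32) = 28*(0 - 32) = 28*(-32) = -896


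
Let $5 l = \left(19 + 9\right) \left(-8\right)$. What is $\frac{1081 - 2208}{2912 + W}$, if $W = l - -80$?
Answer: $- \frac{5635}{14736} \approx -0.3824$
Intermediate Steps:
$l = - \frac{224}{5}$ ($l = \frac{\left(19 + 9\right) \left(-8\right)}{5} = \frac{28 \left(-8\right)}{5} = \frac{1}{5} \left(-224\right) = - \frac{224}{5} \approx -44.8$)
$W = \frac{176}{5}$ ($W = - \frac{224}{5} - -80 = - \frac{224}{5} + 80 = \frac{176}{5} \approx 35.2$)
$\frac{1081 - 2208}{2912 + W} = \frac{1081 - 2208}{2912 + \frac{176}{5}} = - \frac{1127}{\frac{14736}{5}} = \left(-1127\right) \frac{5}{14736} = - \frac{5635}{14736}$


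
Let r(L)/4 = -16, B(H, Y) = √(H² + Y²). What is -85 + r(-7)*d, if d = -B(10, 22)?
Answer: -85 + 128*√146 ≈ 1461.6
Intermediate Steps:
r(L) = -64 (r(L) = 4*(-16) = -64)
d = -2*√146 (d = -√(10² + 22²) = -√(100 + 484) = -√584 = -2*√146 ≈ -24.166)
-85 + r(-7)*d = -85 - (-128)*√146 = -85 + 128*√146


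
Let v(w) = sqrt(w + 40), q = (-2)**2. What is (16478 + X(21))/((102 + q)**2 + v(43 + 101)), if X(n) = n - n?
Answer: 23143351/15780939 - 8239*sqrt(46)/31561878 ≈ 1.4648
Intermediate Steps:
X(n) = 0
q = 4
v(w) = sqrt(40 + w)
(16478 + X(21))/((102 + q)**2 + v(43 + 101)) = (16478 + 0)/((102 + 4)**2 + sqrt(40 + (43 + 101))) = 16478/(106**2 + sqrt(40 + 144)) = 16478/(11236 + sqrt(184)) = 16478/(11236 + 2*sqrt(46))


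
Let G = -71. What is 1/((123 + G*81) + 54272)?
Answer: 1/48644 ≈ 2.0558e-5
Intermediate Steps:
1/((123 + G*81) + 54272) = 1/((123 - 71*81) + 54272) = 1/((123 - 5751) + 54272) = 1/(-5628 + 54272) = 1/48644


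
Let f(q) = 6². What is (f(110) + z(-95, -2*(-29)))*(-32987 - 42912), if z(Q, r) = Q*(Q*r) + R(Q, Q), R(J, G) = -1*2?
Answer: -39731912116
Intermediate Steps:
f(q) = 36
R(J, G) = -2
z(Q, r) = -2 + r*Q² (z(Q, r) = Q*(Q*r) - 2 = r*Q² - 2 = -2 + r*Q²)
(f(110) + z(-95, -2*(-29)))*(-32987 - 42912) = (36 + (-2 - 2*(-29)*(-95)²))*(-32987 - 42912) = (36 + (-2 + 58*9025))*(-75899) = (36 + (-2 + 523450))*(-75899) = (36 + 523448)*(-75899) = 523484*(-75899) = -39731912116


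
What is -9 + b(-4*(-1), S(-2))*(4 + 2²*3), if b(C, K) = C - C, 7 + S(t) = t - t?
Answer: -9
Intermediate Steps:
S(t) = -7 (S(t) = -7 + (t - t) = -7 + 0 = -7)
b(C, K) = 0
-9 + b(-4*(-1), S(-2))*(4 + 2²*3) = -9 + 0*(4 + 2²*3) = -9 + 0*(4 + 4*3) = -9 + 0*(4 + 12) = -9 + 0*16 = -9 + 0 = -9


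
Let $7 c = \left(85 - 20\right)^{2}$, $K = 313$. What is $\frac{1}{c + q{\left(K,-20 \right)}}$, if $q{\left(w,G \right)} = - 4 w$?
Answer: $- \frac{7}{4539} \approx -0.0015422$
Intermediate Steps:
$c = \frac{4225}{7}$ ($c = \frac{\left(85 - 20\right)^{2}}{7} = \frac{65^{2}}{7} = \frac{1}{7} \cdot 4225 = \frac{4225}{7} \approx 603.57$)
$\frac{1}{c + q{\left(K,-20 \right)}} = \frac{1}{\frac{4225}{7} - 1252} = \frac{1}{- \frac{4539}{7}} = - \frac{7}{4539}$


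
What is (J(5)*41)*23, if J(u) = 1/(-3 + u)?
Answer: 943/2 ≈ 471.50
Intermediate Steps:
(J(5)*41)*23 = (41/(-3 + 5))*23 = (41/2)*23 = 943/2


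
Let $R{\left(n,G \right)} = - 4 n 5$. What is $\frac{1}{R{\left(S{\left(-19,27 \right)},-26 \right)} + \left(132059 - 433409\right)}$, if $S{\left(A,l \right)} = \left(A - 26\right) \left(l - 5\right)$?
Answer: $- \frac{1}{281550} \approx -3.5518 \cdot 10^{-6}$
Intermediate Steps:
$S{\left(A,l \right)} = \left(-26 + A\right) \left(-5 + l\right)$
$R{\left(n,G \right)} = - 20 n$
$\frac{1}{R{\left(S{\left(-19,27 \right)},-26 \right)} + \left(132059 - 433409\right)} = \frac{1}{- 20 \left(130 - 702 - -95 - 513\right) + \left(132059 - 433409\right)} = \frac{1}{- 20 \left(130 - 702 + 95 - 513\right) + \left(132059 - 433409\right)} = \frac{1}{\left(-20\right) \left(-990\right) - 301350} = \frac{1}{19800 - 301350} = \frac{1}{-281550} = - \frac{1}{281550}$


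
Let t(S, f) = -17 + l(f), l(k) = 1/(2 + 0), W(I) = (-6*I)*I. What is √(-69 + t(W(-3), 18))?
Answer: 3*I*√38/2 ≈ 9.2466*I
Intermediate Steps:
W(I) = -6*I²
l(k) = ½ (l(k) = 1/2 = ½)
t(S, f) = -33/2 (t(S, f) = -17 + ½ = -33/2)
√(-69 + t(W(-3), 18)) = √(-69 - 33/2) = √(-171/2) = 3*I*√38/2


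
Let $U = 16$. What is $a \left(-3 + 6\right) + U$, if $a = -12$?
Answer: $-20$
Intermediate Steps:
$a \left(-3 + 6\right) + U = - 12 \left(-3 + 6\right) + 16 = \left(-12\right) 3 + 16 = -36 + 16 = -20$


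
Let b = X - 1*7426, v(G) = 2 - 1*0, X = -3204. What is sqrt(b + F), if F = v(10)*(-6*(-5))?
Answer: I*sqrt(10570) ≈ 102.81*I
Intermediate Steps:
v(G) = 2 (v(G) = 2 + 0 = 2)
b = -10630 (b = -3204 - 1*7426 = -3204 - 7426 = -10630)
F = 60 (F = 2*(-6*(-5)) = 2*30 = 60)
sqrt(b + F) = sqrt(-10630 + 60) = sqrt(-10570) = I*sqrt(10570)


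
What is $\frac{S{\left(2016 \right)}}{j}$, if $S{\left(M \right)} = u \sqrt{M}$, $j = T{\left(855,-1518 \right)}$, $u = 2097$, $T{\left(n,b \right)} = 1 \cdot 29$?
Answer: $\frac{25164 \sqrt{14}}{29} \approx 3246.7$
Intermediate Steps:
$T{\left(n,b \right)} = 29$
$j = 29$
$S{\left(M \right)} = 2097 \sqrt{M}$
$\frac{S{\left(2016 \right)}}{j} = \frac{2097 \sqrt{2016}}{29} = 2097 \cdot 12 \sqrt{14} \cdot \frac{1}{29} = 25164 \sqrt{14} \cdot \frac{1}{29} = \frac{25164 \sqrt{14}}{29}$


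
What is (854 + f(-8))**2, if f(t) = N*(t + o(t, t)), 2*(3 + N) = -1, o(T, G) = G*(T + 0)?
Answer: 432964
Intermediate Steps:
o(T, G) = G*T
N = -7/2 (N = -3 + (1/2)*(-1) = -3 - 1/2 = -7/2 ≈ -3.5000)
f(t) = -7*t/2 - 7*t**2/2 (f(t) = -7*(t + t*t)/2 = -7*(t + t**2)/2 = -7*t/2 - 7*t**2/2)
(854 + f(-8))**2 = (854 + (7/2)*(-8)*(-1 - 1*(-8)))**2 = (854 + (7/2)*(-8)*(-1 + 8))**2 = (854 + (7/2)*(-8)*7)**2 = (854 - 196)**2 = 658**2 = 432964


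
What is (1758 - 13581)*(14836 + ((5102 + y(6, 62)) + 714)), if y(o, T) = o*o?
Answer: -244594224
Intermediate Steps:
y(o, T) = o²
(1758 - 13581)*(14836 + ((5102 + y(6, 62)) + 714)) = (1758 - 13581)*(14836 + ((5102 + 6²) + 714)) = -11823*(14836 + ((5102 + 36) + 714)) = -11823*(14836 + (5138 + 714)) = -11823*(14836 + 5852) = -11823*20688 = -244594224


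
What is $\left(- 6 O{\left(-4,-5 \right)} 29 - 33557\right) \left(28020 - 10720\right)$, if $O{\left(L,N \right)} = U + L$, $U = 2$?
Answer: $-574515700$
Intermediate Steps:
$O{\left(L,N \right)} = 2 + L$
$\left(- 6 O{\left(-4,-5 \right)} 29 - 33557\right) \left(28020 - 10720\right) = \left(- 6 \left(2 - 4\right) 29 - 33557\right) \left(28020 - 10720\right) = \left(\left(-6\right) \left(-2\right) 29 - 33557\right) 17300 = \left(12 \cdot 29 - 33557\right) 17300 = \left(348 - 33557\right) 17300 = \left(-33209\right) 17300 = -574515700$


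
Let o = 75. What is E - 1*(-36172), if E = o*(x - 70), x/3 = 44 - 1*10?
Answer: 38572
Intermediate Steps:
x = 102 (x = 3*(44 - 1*10) = 3*(44 - 10) = 3*34 = 102)
E = 2400 (E = 75*(102 - 70) = 75*32 = 2400)
E - 1*(-36172) = 2400 - 1*(-36172) = 2400 + 36172 = 38572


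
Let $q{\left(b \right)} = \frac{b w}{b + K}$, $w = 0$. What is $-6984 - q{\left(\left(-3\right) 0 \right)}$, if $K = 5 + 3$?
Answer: $-6984$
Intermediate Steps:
$K = 8$
$q{\left(b \right)} = 0$ ($q{\left(b \right)} = \frac{b 0}{b + 8} = \frac{0}{8 + b} = 0$)
$-6984 - q{\left(\left(-3\right) 0 \right)} = -6984 - 0 = -6984 + 0 = -6984$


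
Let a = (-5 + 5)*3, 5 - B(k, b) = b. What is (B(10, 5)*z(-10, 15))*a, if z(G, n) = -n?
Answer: 0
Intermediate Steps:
B(k, b) = 5 - b
a = 0 (a = 0*3 = 0)
(B(10, 5)*z(-10, 15))*a = ((5 - 1*5)*(-1*15))*0 = ((5 - 5)*(-15))*0 = (0*(-15))*0 = 0*0 = 0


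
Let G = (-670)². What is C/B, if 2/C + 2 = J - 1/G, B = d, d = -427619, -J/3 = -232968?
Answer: -897800/134159948299900581 ≈ -6.6920e-12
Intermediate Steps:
G = 448900
J = 698904 (J = -3*(-232968) = 698904)
B = -427619
C = 897800/313737107799 (C = 2/(-2 + (698904 - 1/448900)) = 2/(-2 + 313738005599/448900) = 2/(313737107799/448900) = 2*(448900/313737107799) = 897800/313737107799 ≈ 2.8616e-6)
C/B = (897800/313737107799)/(-427619) = (897800/313737107799)*(-1/427619) = -897800/134159948299900581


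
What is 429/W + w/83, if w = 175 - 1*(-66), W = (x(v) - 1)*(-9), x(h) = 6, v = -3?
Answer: -8254/1245 ≈ -6.6297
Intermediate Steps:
W = -45 (W = (6 - 1)*(-9) = 5*(-9) = -45)
w = 241 (w = 175 + 66 = 241)
429/W + w/83 = 429/(-45) + 241/83 = 429*(-1/45) + 241*(1/83) = -143/15 + 241/83 = -8254/1245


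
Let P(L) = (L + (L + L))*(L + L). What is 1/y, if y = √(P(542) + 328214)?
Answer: √2090798/2090798 ≈ 0.00069158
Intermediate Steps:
P(L) = 6*L² (P(L) = (L + 2*L)*(2*L) = (3*L)*(2*L) = 6*L²)
y = √2090798 (y = √(6*542² + 328214) = √(6*293764 + 328214) = √(1762584 + 328214) = √2090798 ≈ 1446.0)
1/y = 1/(√2090798) = √2090798/2090798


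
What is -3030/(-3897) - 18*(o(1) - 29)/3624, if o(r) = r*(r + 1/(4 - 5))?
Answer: 723053/784596 ≈ 0.92156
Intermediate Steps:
o(r) = r*(-1 + r) (o(r) = r*(r + 1/(-1)) = r*(r - 1) = r*(-1 + r))
-3030/(-3897) - 18*(o(1) - 29)/3624 = -3030/(-3897) - 18*(1*(-1 + 1) - 29)/3624 = -3030*(-1/3897) - 18*(1*0 - 29)*(1/3624) = 1010/1299 - 18*(0 - 29)*(1/3624) = 1010/1299 - 18*(-29)*(1/3624) = 1010/1299 + 522*(1/3624) = 1010/1299 + 87/604 = 723053/784596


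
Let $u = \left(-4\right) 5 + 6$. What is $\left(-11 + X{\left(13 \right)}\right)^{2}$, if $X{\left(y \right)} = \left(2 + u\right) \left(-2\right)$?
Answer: $169$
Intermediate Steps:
$u = -14$ ($u = -20 + 6 = -14$)
$X{\left(y \right)} = 24$ ($X{\left(y \right)} = \left(2 - 14\right) \left(-2\right) = \left(-12\right) \left(-2\right) = 24$)
$\left(-11 + X{\left(13 \right)}\right)^{2} = \left(-11 + 24\right)^{2} = 13^{2} = 169$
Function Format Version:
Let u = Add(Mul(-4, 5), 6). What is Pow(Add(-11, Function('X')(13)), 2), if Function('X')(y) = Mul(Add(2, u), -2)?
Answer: 169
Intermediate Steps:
u = -14 (u = Add(-20, 6) = -14)
Function('X')(y) = 24 (Function('X')(y) = Mul(Add(2, -14), -2) = Mul(-12, -2) = 24)
Pow(Add(-11, Function('X')(13)), 2) = Pow(Add(-11, 24), 2) = Pow(13, 2) = 169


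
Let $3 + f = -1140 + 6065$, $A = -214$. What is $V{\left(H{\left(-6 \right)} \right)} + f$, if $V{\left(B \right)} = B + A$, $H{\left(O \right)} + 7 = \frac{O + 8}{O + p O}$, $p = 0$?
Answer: $\frac{14102}{3} \approx 4700.7$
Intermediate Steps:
$H{\left(O \right)} = -7 + \frac{8 + O}{O}$ ($H{\left(O \right)} = -7 + \frac{O + 8}{O + 0 O} = -7 + \frac{8 + O}{O + 0} = -7 + \frac{8 + O}{O}$)
$f = 4922$ ($f = -3 + \left(-1140 + 6065\right) = -3 + 4925 = 4922$)
$V{\left(B \right)} = -214 + B$ ($V{\left(B \right)} = B - 214 = -214 + B$)
$V{\left(H{\left(-6 \right)} \right)} + f = \left(-214 - \left(6 - \frac{8}{-6}\right)\right) + 4922 = \left(-214 + \left(-6 + 8 \left(- \frac{1}{6}\right)\right)\right) + 4922 = \left(-214 - \frac{22}{3}\right) + 4922 = - \frac{664}{3} + 4922 = \frac{14102}{3}$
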